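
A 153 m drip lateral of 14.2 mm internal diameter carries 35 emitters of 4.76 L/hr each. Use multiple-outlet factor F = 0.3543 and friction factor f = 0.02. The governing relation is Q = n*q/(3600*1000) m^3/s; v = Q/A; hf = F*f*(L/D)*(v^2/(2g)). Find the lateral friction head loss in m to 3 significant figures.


Q = 35*4.76/(3600*1000) = 4.6278e-05 m^3/s
A = pi*(14.2e-3/2)^2 = 1.5837e-04 m^2, so v = Q/A = 0.29222 m/s
hf = 0.3543*0.02*(153/0.0142)*(0.29222^2/(2*9.81)) = 0.332 m
Therefore the lateral friction head loss = 0.332 m.


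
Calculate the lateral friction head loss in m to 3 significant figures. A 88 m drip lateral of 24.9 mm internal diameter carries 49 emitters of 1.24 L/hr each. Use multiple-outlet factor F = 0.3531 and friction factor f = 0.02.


Approach: apply Darcy-Weisbach with the multiple-outlet F-factor, Q = n*q/(3600*1000) m^3/s; v = Q/A; hf = F*f*(L/D)*(v^2/(2g)).
Q = 49*1.24/(3600*1000) = 1.6878e-05 m^3/s
A = pi*(24.9e-3/2)^2 = 4.8695e-04 m^2, so v = Q/A = 0.034660 m/s
hf = 0.3531*0.02*(88/0.0249)*(0.034660^2/(2*9.81)) = 0.00153 m
Therefore the lateral friction head loss = 0.00153 m.


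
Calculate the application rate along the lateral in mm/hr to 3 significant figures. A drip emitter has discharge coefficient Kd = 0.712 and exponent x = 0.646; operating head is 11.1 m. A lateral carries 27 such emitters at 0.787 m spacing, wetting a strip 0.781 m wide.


Approach: apply the emitter equation with a lateral mass balance, q = Kd*h^x; Q = n*q; rate = Q/(n*spacing*width).
Step 1 — single emitter flow (q = Kd*h^x):
  q = 0.712 * 11.1^0.646 = 3.3710 L/hr
Step 2 — total lateral flow: Q = 27 * 3.3710 = 91.017 L/hr
Step 3 — wetted area: A = 27 * 0.787 * 0.781 = 16.595 m^2
Step 4 — application rate: Q/A = 91.017/16.595 = 5.48 mm/hr
Therefore the application rate along the lateral = 5.48 mm/hr.


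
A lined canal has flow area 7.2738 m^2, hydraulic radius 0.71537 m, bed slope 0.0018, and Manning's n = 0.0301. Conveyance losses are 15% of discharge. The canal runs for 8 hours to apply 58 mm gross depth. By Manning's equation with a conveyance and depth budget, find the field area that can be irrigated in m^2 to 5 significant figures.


Approach: apply Manning's equation with a conveyance and depth budget, Q = (1/n)*A*R^(2/3)*S^(1/2); Q_field = Q*(1-loss); Area = Q_field*t/(d/1000).
Step 1 — canal discharge (Manning's equation):
  Q = (1/0.0301) * 7.2738 * 0.71537^(2/3) * 0.0018^(1/2) = 8.200713 m^3/s
Step 2 — delivered flow: Q_field = 8.200713*(1 - 15/100) = 6.970606 m^3/s
Step 3 — volume delivered: V = 6.970606 * 8*3600 = 200753.4 m^3
Step 4 — area served: A = V / (depth/1000) = 200753.4 / 0.058 = 3461300 m^2
Therefore the field area that can be irrigated = 3461300 m^2.


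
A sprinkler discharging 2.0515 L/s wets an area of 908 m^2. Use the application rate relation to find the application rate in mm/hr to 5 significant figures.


Approach: apply the application rate relation, rate = (Q/A)*3600.
rate = (2.0515 / 908) * 3600 = 8.1337 mm/hr
Therefore the application rate = 8.1337 mm/hr.


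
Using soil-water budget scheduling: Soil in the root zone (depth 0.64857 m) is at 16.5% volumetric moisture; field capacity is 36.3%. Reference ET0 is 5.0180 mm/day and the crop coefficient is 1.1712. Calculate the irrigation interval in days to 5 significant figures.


Approach: apply soil-water budget scheduling, SMD = (FC-theta)/100*depth*1000; ETc = ET0*Kc; interval = SMD/ETc.
Step 1 — soil moisture deficit:
  SMD = (36.3 - 16.5)/100 * 0.64857 * 1000 = 128.4169 mm
Step 2 — daily crop ET (ETc = ET0*Kc):
  ETc = 5.0180 * 1.1712 = 5.877082 mm/day
Step 3 — irrigation interval (SMD/ETc):
  interval = 128.4169 / 5.877082 = 21.850 days
Therefore the irrigation interval = 21.850 days.


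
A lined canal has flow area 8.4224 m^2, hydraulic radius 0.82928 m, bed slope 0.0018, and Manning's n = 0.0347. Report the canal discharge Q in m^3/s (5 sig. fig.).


Approach: apply Manning's equation, Q = (1/n)*A*R^(2/3)*S^(1/2).
Q = (1/0.0347) * 8.4224 * 0.82928^(2/3) * 0.0018^(1/2) = 9.0896 m^3/s
Therefore the canal discharge Q = 9.0896 m^3/s.


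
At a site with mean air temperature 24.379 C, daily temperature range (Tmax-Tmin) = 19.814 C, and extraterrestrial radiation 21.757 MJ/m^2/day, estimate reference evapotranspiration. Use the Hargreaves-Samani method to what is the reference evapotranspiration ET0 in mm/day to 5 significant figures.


Approach: apply the Hargreaves-Samani method, ET0 = 0.0023*(Tmean+17.8)*sqrt(Tmax-Tmin)*0.408*Ra.
ET0 = 0.0023*(24.379+17.8)*sqrt(19.814)*0.408*21.757 = 3.8333 mm/day
Therefore the reference evapotranspiration ET0 = 3.8333 mm/day.


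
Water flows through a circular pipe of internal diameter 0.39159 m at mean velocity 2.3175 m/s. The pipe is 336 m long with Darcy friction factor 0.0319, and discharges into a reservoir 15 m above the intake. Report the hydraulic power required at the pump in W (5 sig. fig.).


Approach: apply continuity + Darcy-Weisbach + hydraulic power, Q = A*v; hf = f*(L/D)*(v^2/(2g)); H = static + hf; P = rho*g*Q*H.
Step 1 — flow rate (continuity, Q = A*v):
  A = pi*(0.39159/2)^2 = 0.1204351 m^2
  Q = 0.1204351 * 2.3175 = 0.2791083 m^3/s
Step 2 — friction head loss (Darcy-Weisbach):
  hf = 0.0319 * (336/0.39159) * (2.3175^2 / (2*9.81))
  hf = 7.492709 m
Step 3 — total head: H = 15 + 7.492709 = 22.49271 m
Step 4 — hydraulic power (P = rho*g*Q*H):
  P = 1000 * 9.81 * 0.2791083 * 22.49271 = 61586 W
Therefore the hydraulic power required at the pump = 61586 W.


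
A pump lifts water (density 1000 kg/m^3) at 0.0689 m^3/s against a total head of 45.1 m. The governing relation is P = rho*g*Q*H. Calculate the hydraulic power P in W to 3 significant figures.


P = 1000 * 9.81 * 0.0689 * 45.1 = 30500 W
Therefore the hydraulic power P = 30500 W.


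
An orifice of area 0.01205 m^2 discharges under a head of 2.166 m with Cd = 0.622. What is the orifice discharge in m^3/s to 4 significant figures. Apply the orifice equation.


Approach: apply the orifice equation, Q = Cd*A*sqrt(2*g*h).
Q = 0.622 * 0.01205 * sqrt(2*9.81*2.166) = 0.04886 m^3/s
Therefore the orifice discharge = 0.04886 m^3/s.


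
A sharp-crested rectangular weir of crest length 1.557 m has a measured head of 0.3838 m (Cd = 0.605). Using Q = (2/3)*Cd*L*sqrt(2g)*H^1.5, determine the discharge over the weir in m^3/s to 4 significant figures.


Q = (2/3)*0.605*1.557*sqrt(2*9.81)*0.3838^1.5 = 0.6614 m^3/s
Therefore the discharge over the weir = 0.6614 m^3/s.


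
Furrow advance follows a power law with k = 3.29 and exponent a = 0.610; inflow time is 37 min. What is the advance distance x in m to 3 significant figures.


Approach: apply the power-law advance function, x = k*t^a.
x = 3.29 * 37^0.610 = 29.8 m
Therefore the advance distance x = 29.8 m.


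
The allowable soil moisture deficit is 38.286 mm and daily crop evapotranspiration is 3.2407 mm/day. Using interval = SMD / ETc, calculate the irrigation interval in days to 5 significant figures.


interval = 38.286 / 3.2407 = 11.814 days
Therefore the irrigation interval = 11.814 days.


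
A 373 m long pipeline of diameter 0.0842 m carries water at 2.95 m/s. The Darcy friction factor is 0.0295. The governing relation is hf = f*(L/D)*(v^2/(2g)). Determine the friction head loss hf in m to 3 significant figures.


hf = 0.0295 * (373/0.0842) * (2.95^2 / (2*9.81))
hf = 58.0 m
Therefore the friction head loss hf = 58.0 m.


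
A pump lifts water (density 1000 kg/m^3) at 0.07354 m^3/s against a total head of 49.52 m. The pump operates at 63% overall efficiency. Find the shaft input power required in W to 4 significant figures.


Approach: apply hydraulic power then efficiency conversion, P = rho*g*Q*H; P_in = P/eta.
Step 1 — hydraulic power (P = rho*g*Q*H):
  P = 1000 * 9.81 * 0.07354 * 49.52 = 35725.1 W
Step 2 — input power: P_in = P/eta = 35725.1 / 0.63 = 56710 W
Therefore the shaft input power required = 56710 W.


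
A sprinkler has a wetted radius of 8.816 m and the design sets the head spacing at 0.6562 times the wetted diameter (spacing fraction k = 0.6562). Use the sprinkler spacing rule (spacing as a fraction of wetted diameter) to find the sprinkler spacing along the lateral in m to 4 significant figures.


Approach: apply the sprinkler spacing rule (spacing as a fraction of wetted diameter), S = k*(2*R).
S = 0.6562 * (2 * 8.816) = 11.57 m
Therefore the sprinkler spacing along the lateral = 11.57 m.


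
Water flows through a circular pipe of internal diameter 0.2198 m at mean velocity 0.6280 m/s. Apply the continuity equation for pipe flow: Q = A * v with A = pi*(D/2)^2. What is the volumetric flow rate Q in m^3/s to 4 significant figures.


A = pi*(0.2198/2)^2 = 0.0379442 m^2
Q = 0.0379442 * 0.6280 = 0.02383 m^3/s
Therefore the volumetric flow rate Q = 0.02383 m^3/s.


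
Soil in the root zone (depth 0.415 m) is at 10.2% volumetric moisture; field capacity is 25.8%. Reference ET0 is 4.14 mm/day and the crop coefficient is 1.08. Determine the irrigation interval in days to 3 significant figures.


Approach: apply soil-water budget scheduling, SMD = (FC-theta)/100*depth*1000; ETc = ET0*Kc; interval = SMD/ETc.
Step 1 — soil moisture deficit:
  SMD = (25.8 - 10.2)/100 * 0.415 * 1000 = 64.740 mm
Step 2 — daily crop ET (ETc = ET0*Kc):
  ETc = 4.14 * 1.08 = 4.4712 mm/day
Step 3 — irrigation interval (SMD/ETc):
  interval = 64.740 / 4.4712 = 14.5 days
Therefore the irrigation interval = 14.5 days.


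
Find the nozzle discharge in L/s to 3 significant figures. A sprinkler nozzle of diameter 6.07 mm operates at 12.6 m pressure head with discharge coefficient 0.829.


Approach: apply the orifice equation, Q = Cd*A*sqrt(2*g*h), A = pi*(d/2)^2.
A = pi*(6.07e-3/2)^2 = 2.8938e-05 m^2
Q = 0.829 * 2.8938e-05 * sqrt(2*9.81*12.6) * 1000 = 0.377 L/s
Therefore the nozzle discharge = 0.377 L/s.


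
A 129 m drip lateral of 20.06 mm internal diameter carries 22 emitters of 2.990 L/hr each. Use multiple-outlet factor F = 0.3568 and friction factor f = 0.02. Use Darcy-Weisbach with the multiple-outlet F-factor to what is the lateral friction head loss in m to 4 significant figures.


Approach: apply Darcy-Weisbach with the multiple-outlet F-factor, Q = n*q/(3600*1000) m^3/s; v = Q/A; hf = F*f*(L/D)*(v^2/(2g)).
Q = 22*2.990/(3600*1000) = 1.82722e-05 m^3/s
A = pi*(20.06e-3/2)^2 = 3.16047e-04 m^2, so v = Q/A = 0.0578149 m/s
hf = 0.3568*0.02*(129/0.02006)*(0.0578149^2/(2*9.81)) = 0.007818 m
Therefore the lateral friction head loss = 0.007818 m.


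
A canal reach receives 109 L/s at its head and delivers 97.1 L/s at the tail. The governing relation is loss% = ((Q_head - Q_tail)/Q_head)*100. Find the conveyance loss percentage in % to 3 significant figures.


loss = ((109 - 97.1)/109)*100 = 10.9 %
Therefore the conveyance loss percentage = 10.9 %.


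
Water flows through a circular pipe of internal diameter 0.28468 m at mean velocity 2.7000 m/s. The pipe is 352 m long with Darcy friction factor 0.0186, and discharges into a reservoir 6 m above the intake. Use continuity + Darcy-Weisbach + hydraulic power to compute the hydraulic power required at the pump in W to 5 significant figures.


Approach: apply continuity + Darcy-Weisbach + hydraulic power, Q = A*v; hf = f*(L/D)*(v^2/(2g)); H = static + hf; P = rho*g*Q*H.
Step 1 — flow rate (continuity, Q = A*v):
  A = pi*(0.28468/2)^2 = 0.06365079 m^2
  Q = 0.06365079 * 2.7000 = 0.1718571 m^3/s
Step 2 — friction head loss (Darcy-Weisbach):
  hf = 0.0186 * (352/0.28468) * (2.7000^2 / (2*9.81))
  hf = 8.545297 m
Step 3 — total head: H = 6 + 8.545297 = 14.54530 m
Step 4 — hydraulic power (P = rho*g*Q*H):
  P = 1000 * 9.81 * 0.1718571 * 14.54530 = 24522 W
Therefore the hydraulic power required at the pump = 24522 W.


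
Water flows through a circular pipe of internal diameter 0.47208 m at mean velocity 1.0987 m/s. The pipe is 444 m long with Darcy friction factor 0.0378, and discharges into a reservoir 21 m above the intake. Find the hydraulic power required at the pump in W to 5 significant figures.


Approach: apply continuity + Darcy-Weisbach + hydraulic power, Q = A*v; hf = f*(L/D)*(v^2/(2g)); H = static + hf; P = rho*g*Q*H.
Step 1 — flow rate (continuity, Q = A*v):
  A = pi*(0.47208/2)^2 = 0.1750335 m^2
  Q = 0.1750335 * 1.0987 = 0.1923093 m^3/s
Step 2 — friction head loss (Darcy-Weisbach):
  hf = 0.0378 * (444/0.47208) * (1.0987^2 / (2*9.81))
  hf = 2.187351 m
Step 3 — total head: H = 21 + 2.187351 = 23.18735 m
Step 4 — hydraulic power (P = rho*g*Q*H):
  P = 1000 * 9.81 * 0.1923093 * 23.18735 = 43744 W
Therefore the hydraulic power required at the pump = 43744 W.


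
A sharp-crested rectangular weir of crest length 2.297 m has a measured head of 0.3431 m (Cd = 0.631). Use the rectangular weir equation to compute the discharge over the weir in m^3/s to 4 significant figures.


Approach: apply the rectangular weir equation, Q = (2/3)*Cd*L*sqrt(2g)*H^1.5.
Q = (2/3)*0.631*2.297*sqrt(2*9.81)*0.3431^1.5 = 0.8602 m^3/s
Therefore the discharge over the weir = 0.8602 m^3/s.


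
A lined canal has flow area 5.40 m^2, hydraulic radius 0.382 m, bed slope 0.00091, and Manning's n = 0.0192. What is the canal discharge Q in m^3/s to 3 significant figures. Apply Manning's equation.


Approach: apply Manning's equation, Q = (1/n)*A*R^(2/3)*S^(1/2).
Q = (1/0.0192) * 5.40 * 0.382^(2/3) * 0.00091^(1/2) = 4.47 m^3/s
Therefore the canal discharge Q = 4.47 m^3/s.


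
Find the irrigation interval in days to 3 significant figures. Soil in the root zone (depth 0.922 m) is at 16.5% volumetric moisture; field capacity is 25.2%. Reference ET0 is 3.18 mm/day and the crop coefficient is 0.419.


Approach: apply soil-water budget scheduling, SMD = (FC-theta)/100*depth*1000; ETc = ET0*Kc; interval = SMD/ETc.
Step 1 — soil moisture deficit:
  SMD = (25.2 - 16.5)/100 * 0.922 * 1000 = 80.214 mm
Step 2 — daily crop ET (ETc = ET0*Kc):
  ETc = 3.18 * 0.419 = 1.3324 mm/day
Step 3 — irrigation interval (SMD/ETc):
  interval = 80.214 / 1.3324 = 60.2 days
Therefore the irrigation interval = 60.2 days.


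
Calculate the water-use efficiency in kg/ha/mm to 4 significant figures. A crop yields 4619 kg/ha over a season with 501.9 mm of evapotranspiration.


Approach: apply the water-use efficiency ratio, WUE = yield/ET.
WUE = 4619 / 501.9 = 9.203 kg/ha/mm
Therefore the water-use efficiency = 9.203 kg/ha/mm.


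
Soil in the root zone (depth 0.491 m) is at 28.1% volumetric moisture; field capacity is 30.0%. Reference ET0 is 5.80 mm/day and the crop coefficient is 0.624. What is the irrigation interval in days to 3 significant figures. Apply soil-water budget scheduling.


Approach: apply soil-water budget scheduling, SMD = (FC-theta)/100*depth*1000; ETc = ET0*Kc; interval = SMD/ETc.
Step 1 — soil moisture deficit:
  SMD = (30.0 - 28.1)/100 * 0.491 * 1000 = 9.3290 mm
Step 2 — daily crop ET (ETc = ET0*Kc):
  ETc = 5.80 * 0.624 = 3.6192 mm/day
Step 3 — irrigation interval (SMD/ETc):
  interval = 9.3290 / 3.6192 = 2.58 days
Therefore the irrigation interval = 2.58 days.


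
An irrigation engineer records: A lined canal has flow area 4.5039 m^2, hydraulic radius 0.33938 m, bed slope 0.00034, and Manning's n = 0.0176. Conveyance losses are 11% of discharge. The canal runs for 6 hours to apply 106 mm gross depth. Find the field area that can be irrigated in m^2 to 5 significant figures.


Approach: apply Manning's equation with a conveyance and depth budget, Q = (1/n)*A*R^(2/3)*S^(1/2); Q_field = Q*(1-loss); Area = Q_field*t/(d/1000).
Step 1 — canal discharge (Manning's equation):
  Q = (1/0.0176) * 4.5039 * 0.33938^(2/3) * 0.00034^(1/2) = 2.295830 m^3/s
Step 2 — delivered flow: Q_field = 2.295830*(1 - 11/100) = 2.043289 m^3/s
Step 3 — volume delivered: V = 2.043289 * 6*3600 = 44135.03 m^3
Step 4 — area served: A = V / (depth/1000) = 44135.03 / 0.106 = 416370 m^2
Therefore the field area that can be irrigated = 416370 m^2.


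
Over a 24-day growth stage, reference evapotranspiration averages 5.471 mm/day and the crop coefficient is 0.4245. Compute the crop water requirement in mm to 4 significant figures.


Approach: apply the crop water requirement relation, CWR = ET0 * Kc * days.
CWR = 5.471 * 0.4245 * 24 = 55.74 mm
Therefore the crop water requirement = 55.74 mm.


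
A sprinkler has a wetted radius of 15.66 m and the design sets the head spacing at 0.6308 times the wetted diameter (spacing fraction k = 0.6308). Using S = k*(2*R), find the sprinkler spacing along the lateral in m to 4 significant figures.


S = 0.6308 * (2 * 15.66) = 19.76 m
Therefore the sprinkler spacing along the lateral = 19.76 m.


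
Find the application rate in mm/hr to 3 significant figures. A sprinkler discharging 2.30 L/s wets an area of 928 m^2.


Approach: apply the application rate relation, rate = (Q/A)*3600.
rate = (2.30 / 928) * 3600 = 8.92 mm/hr
Therefore the application rate = 8.92 mm/hr.


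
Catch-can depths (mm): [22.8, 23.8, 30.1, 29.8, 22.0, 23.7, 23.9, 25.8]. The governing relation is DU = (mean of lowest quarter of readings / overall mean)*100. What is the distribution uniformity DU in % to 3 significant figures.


sorted lowest 2 of 8: [22.0, 22.8] -> mean = 22.400 mm
overall mean = 25.238 mm
DU = (22.400/25.238)*100 = 88.8 %
Therefore the distribution uniformity DU = 88.8 %.


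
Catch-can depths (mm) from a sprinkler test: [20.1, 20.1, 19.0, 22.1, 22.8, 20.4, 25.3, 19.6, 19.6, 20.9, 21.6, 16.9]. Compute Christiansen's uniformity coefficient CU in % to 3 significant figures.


Approach: apply Christiansen's uniformity coefficient, CU = (1 - mean_abs_deviation/mean)*100.
mean = 20.700 mm
mean |d_i - mean| = 1.5333 mm
CU = (1 - 1.5333/20.700)*100 = 92.6 %
Therefore Christiansen's uniformity coefficient CU = 92.6 %.


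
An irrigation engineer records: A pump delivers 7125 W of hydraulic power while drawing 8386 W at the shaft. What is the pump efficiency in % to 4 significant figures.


Approach: apply the efficiency ratio, eta = (P_out/P_in)*100.
eta = (7125 / 8386) * 100 = 84.96 %
Therefore the pump efficiency = 84.96 %.


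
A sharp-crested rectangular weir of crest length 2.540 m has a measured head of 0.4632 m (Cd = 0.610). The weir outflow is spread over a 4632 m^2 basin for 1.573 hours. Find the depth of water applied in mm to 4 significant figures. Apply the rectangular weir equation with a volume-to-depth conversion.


Approach: apply the rectangular weir equation with a volume-to-depth conversion, Q = (2/3)*Cd*L*sqrt(2g)*H^1.5; d = Q*t/A * 1000.
Step 1 — weir discharge:
  Q = (2/3)*0.610*2.540*sqrt(2*9.81)*0.4632^1.5 = 1.44236 m^3/s
Step 2 — volume: V = 1.44236 * 1.573*3600 = 8167.81 m^3
Step 3 — depth: d = V/A * 1000 = 8167.81/4632 * 1000 = 1763 mm
Therefore the depth of water applied = 1763 mm.


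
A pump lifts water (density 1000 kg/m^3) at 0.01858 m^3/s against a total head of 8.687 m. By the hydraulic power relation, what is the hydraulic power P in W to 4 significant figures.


Approach: apply the hydraulic power relation, P = rho*g*Q*H.
P = 1000 * 9.81 * 0.01858 * 8.687 = 1583 W
Therefore the hydraulic power P = 1583 W.


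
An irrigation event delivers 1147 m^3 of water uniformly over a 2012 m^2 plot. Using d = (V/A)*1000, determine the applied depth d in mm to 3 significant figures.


d = (1147 / 2012) * 1000 = 570 mm
Therefore the applied depth d = 570 mm.


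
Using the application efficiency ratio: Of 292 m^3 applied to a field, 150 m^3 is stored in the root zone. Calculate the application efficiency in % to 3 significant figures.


Approach: apply the application efficiency ratio, Ea = (stored/applied)*100.
Ea = (150/292)*100 = 51.4 %
Therefore the application efficiency = 51.4 %.


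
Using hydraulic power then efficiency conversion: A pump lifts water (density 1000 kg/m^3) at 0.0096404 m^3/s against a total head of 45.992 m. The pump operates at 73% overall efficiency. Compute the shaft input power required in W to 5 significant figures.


Approach: apply hydraulic power then efficiency conversion, P = rho*g*Q*H; P_in = P/eta.
Step 1 — hydraulic power (P = rho*g*Q*H):
  P = 1000 * 9.81 * 0.0096404 * 45.992 = 4349.570 W
Step 2 — input power: P_in = P/eta = 4349.570 / 0.73 = 5958.3 W
Therefore the shaft input power required = 5958.3 W.


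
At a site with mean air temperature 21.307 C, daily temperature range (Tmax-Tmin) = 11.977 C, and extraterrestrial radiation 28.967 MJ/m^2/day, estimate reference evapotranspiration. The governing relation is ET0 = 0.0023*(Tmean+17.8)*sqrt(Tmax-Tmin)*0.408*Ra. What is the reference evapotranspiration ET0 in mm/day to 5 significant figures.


ET0 = 0.0023*(21.307+17.8)*sqrt(11.977)*0.408*28.967 = 3.6789 mm/day
Therefore the reference evapotranspiration ET0 = 3.6789 mm/day.


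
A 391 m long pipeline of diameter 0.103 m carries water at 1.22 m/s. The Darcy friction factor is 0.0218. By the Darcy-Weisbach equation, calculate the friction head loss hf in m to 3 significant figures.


Approach: apply the Darcy-Weisbach equation, hf = f*(L/D)*(v^2/(2g)).
hf = 0.0218 * (391/0.103) * (1.22^2 / (2*9.81))
hf = 6.28 m
Therefore the friction head loss hf = 6.28 m.


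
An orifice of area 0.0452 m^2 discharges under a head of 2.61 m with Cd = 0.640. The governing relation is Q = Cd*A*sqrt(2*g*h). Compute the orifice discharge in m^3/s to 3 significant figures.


Q = 0.640 * 0.0452 * sqrt(2*9.81*2.61) = 0.207 m^3/s
Therefore the orifice discharge = 0.207 m^3/s.


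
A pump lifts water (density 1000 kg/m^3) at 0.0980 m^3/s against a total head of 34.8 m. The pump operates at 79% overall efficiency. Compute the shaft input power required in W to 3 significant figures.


Approach: apply hydraulic power then efficiency conversion, P = rho*g*Q*H; P_in = P/eta.
Step 1 — hydraulic power (P = rho*g*Q*H):
  P = 1000 * 9.81 * 0.0980 * 34.8 = 33456 W
Step 2 — input power: P_in = P/eta = 33456 / 0.79 = 42300 W
Therefore the shaft input power required = 42300 W.


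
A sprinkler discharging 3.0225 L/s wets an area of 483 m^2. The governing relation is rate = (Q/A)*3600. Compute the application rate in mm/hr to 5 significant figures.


rate = (3.0225 / 483) * 3600 = 22.528 mm/hr
Therefore the application rate = 22.528 mm/hr.


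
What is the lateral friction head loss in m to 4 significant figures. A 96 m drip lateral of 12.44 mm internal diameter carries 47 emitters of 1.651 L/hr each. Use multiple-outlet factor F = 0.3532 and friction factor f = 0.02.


Approach: apply Darcy-Weisbach with the multiple-outlet F-factor, Q = n*q/(3600*1000) m^3/s; v = Q/A; hf = F*f*(L/D)*(v^2/(2g)).
Q = 47*1.651/(3600*1000) = 2.15547e-05 m^3/s
A = pi*(12.44e-3/2)^2 = 1.21543e-04 m^2, so v = Q/A = 0.177342 m/s
hf = 0.3532*0.02*(96/0.01244)*(0.177342^2/(2*9.81)) = 0.08738 m
Therefore the lateral friction head loss = 0.08738 m.


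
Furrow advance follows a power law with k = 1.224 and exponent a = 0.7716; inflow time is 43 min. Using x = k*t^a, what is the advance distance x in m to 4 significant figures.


x = 1.224 * 43^0.7716 = 22.29 m
Therefore the advance distance x = 22.29 m.


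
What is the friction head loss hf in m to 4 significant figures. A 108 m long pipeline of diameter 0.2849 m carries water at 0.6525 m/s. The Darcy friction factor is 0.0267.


Approach: apply the Darcy-Weisbach equation, hf = f*(L/D)*(v^2/(2g)).
hf = 0.0267 * (108/0.2849) * (0.6525^2 / (2*9.81))
hf = 0.2196 m
Therefore the friction head loss hf = 0.2196 m.


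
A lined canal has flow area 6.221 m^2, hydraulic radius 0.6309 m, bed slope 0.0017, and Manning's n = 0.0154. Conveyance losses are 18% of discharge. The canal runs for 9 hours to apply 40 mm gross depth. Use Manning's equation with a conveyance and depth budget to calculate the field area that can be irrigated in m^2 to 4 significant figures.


Approach: apply Manning's equation with a conveyance and depth budget, Q = (1/n)*A*R^(2/3)*S^(1/2); Q_field = Q*(1-loss); Area = Q_field*t/(d/1000).
Step 1 — canal discharge (Manning's equation):
  Q = (1/0.0154) * 6.221 * 0.6309^(2/3) * 0.0017^(1/2) = 12.2519 m^3/s
Step 2 — delivered flow: Q_field = 12.2519*(1 - 18/100) = 10.0466 m^3/s
Step 3 — volume delivered: V = 10.0466 * 9*3600 = 325509 m^3
Step 4 — area served: A = V / (depth/1000) = 325509 / 0.04 = 8138000 m^2
Therefore the field area that can be irrigated = 8138000 m^2.


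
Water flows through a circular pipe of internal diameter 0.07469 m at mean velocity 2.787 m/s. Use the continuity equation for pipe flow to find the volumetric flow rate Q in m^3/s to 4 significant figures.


Approach: apply the continuity equation for pipe flow, Q = A * v with A = pi*(D/2)^2.
A = pi*(0.07469/2)^2 = 0.00438142 m^2
Q = 0.00438142 * 2.787 = 0.01221 m^3/s
Therefore the volumetric flow rate Q = 0.01221 m^3/s.


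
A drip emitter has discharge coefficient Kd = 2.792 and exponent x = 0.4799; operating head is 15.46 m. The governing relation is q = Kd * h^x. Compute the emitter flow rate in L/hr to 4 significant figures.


q = 2.792 * 15.46^0.4799 = 10.39 L/hr
Therefore the emitter flow rate = 10.39 L/hr.


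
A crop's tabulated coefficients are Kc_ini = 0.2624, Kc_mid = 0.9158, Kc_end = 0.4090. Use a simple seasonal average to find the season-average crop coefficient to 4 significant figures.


Approach: apply a simple seasonal average, Kc_avg = (Kc_ini + Kc_mid + Kc_end)/3.
Kc_avg = (0.2624 + 0.9158 + 0.4090)/3 = 0.5291
Therefore the season-average crop coefficient = 0.5291.


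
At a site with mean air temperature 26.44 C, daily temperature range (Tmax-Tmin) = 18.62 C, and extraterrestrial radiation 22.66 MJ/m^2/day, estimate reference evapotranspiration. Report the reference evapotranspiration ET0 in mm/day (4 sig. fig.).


Approach: apply the Hargreaves-Samani method, ET0 = 0.0023*(Tmean+17.8)*sqrt(Tmax-Tmin)*0.408*Ra.
ET0 = 0.0023*(26.44+17.8)*sqrt(18.62)*0.408*22.66 = 4.059 mm/day
Therefore the reference evapotranspiration ET0 = 4.059 mm/day.


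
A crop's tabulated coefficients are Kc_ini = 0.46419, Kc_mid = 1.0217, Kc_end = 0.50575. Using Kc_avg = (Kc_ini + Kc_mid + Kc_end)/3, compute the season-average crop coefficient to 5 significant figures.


Kc_avg = (0.46419 + 1.0217 + 0.50575)/3 = 0.66388
Therefore the season-average crop coefficient = 0.66388.


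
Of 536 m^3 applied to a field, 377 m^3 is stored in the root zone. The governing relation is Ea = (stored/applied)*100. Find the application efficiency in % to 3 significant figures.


Ea = (377/536)*100 = 70.3 %
Therefore the application efficiency = 70.3 %.


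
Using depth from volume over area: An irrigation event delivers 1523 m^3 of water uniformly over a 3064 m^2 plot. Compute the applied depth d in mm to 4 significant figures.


Approach: apply depth from volume over area, d = (V/A)*1000.
d = (1523 / 3064) * 1000 = 497.1 mm
Therefore the applied depth d = 497.1 mm.


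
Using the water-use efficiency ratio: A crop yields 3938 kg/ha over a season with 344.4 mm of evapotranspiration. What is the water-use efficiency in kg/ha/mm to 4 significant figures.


Approach: apply the water-use efficiency ratio, WUE = yield/ET.
WUE = 3938 / 344.4 = 11.43 kg/ha/mm
Therefore the water-use efficiency = 11.43 kg/ha/mm.


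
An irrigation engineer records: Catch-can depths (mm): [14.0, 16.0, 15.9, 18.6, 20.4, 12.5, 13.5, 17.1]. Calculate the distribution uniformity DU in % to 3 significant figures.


Approach: apply the low-quarter distribution uniformity, DU = (mean of lowest quarter of readings / overall mean)*100.
sorted lowest 2 of 8: [12.5, 13.5] -> mean = 13.000 mm
overall mean = 16.000 mm
DU = (13.000/16.000)*100 = 81.2 %
Therefore the distribution uniformity DU = 81.2 %.


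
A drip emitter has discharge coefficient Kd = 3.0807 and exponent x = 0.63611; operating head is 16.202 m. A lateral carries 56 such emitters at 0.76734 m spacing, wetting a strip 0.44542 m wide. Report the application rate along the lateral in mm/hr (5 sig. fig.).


Approach: apply the emitter equation with a lateral mass balance, q = Kd*h^x; Q = n*q; rate = Q/(n*spacing*width).
Step 1 — single emitter flow (q = Kd*h^x):
  q = 3.0807 * 16.202^0.63611 = 18.11624 L/hr
Step 2 — total lateral flow: Q = 56 * 18.11624 = 1014.510 L/hr
Step 3 — wetted area: A = 56 * 0.76734 * 0.44542 = 19.14016 m^2
Step 4 — application rate: Q/A = 1014.510/19.14016 = 53.004 mm/hr
Therefore the application rate along the lateral = 53.004 mm/hr.


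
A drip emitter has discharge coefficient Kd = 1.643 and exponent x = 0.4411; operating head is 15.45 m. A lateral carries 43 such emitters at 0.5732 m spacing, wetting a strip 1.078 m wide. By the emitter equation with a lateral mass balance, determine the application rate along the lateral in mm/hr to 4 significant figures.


Approach: apply the emitter equation with a lateral mass balance, q = Kd*h^x; Q = n*q; rate = Q/(n*spacing*width).
Step 1 — single emitter flow (q = Kd*h^x):
  q = 1.643 * 15.45^0.4411 = 5.49634 L/hr
Step 2 — total lateral flow: Q = 43 * 5.49634 = 236.343 L/hr
Step 3 — wetted area: A = 43 * 0.5732 * 1.078 = 26.5701 m^2
Step 4 — application rate: Q/A = 236.343/26.5701 = 8.895 mm/hr
Therefore the application rate along the lateral = 8.895 mm/hr.


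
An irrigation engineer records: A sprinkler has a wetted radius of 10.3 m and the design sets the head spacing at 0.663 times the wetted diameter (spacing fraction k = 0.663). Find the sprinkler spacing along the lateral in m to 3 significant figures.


Approach: apply the sprinkler spacing rule (spacing as a fraction of wetted diameter), S = k*(2*R).
S = 0.663 * (2 * 10.3) = 13.7 m
Therefore the sprinkler spacing along the lateral = 13.7 m.


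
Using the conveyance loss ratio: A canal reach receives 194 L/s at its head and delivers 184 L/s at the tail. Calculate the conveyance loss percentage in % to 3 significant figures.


Approach: apply the conveyance loss ratio, loss% = ((Q_head - Q_tail)/Q_head)*100.
loss = ((194 - 184)/194)*100 = 5.15 %
Therefore the conveyance loss percentage = 5.15 %.


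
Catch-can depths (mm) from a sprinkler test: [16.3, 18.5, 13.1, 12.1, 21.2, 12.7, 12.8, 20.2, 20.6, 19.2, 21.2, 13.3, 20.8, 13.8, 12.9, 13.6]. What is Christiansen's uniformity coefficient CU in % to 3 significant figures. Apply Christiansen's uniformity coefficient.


Approach: apply Christiansen's uniformity coefficient, CU = (1 - mean_abs_deviation/mean)*100.
mean = 16.394 mm
mean |d_i - mean| = 3.3680 mm
CU = (1 - 3.3680/16.394)*100 = 79.5 %
Therefore Christiansen's uniformity coefficient CU = 79.5 %.


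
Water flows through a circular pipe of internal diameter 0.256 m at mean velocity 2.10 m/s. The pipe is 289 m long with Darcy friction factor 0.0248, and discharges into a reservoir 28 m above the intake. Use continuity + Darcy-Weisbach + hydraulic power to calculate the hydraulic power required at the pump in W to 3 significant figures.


Approach: apply continuity + Darcy-Weisbach + hydraulic power, Q = A*v; hf = f*(L/D)*(v^2/(2g)); H = static + hf; P = rho*g*Q*H.
Step 1 — flow rate (continuity, Q = A*v):
  A = pi*(0.256/2)^2 = 0.051472 m^2
  Q = 0.051472 * 2.10 = 0.10809 m^3/s
Step 2 — friction head loss (Darcy-Weisbach):
  hf = 0.0248 * (289/0.256) * (2.10^2 / (2*9.81))
  hf = 6.2929 m
Step 3 — total head: H = 28 + 6.2929 = 34.293 m
Step 4 — hydraulic power (P = rho*g*Q*H):
  P = 1000 * 9.81 * 0.10809 * 34.293 = 36400 W
Therefore the hydraulic power required at the pump = 36400 W.


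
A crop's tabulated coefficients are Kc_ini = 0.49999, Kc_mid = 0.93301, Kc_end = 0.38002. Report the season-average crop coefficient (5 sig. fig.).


Approach: apply a simple seasonal average, Kc_avg = (Kc_ini + Kc_mid + Kc_end)/3.
Kc_avg = (0.49999 + 0.93301 + 0.38002)/3 = 0.60434
Therefore the season-average crop coefficient = 0.60434.


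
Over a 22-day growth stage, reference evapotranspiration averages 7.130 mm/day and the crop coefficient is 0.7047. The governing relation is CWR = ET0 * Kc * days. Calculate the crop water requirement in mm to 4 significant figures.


CWR = 7.130 * 0.7047 * 22 = 110.5 mm
Therefore the crop water requirement = 110.5 mm.


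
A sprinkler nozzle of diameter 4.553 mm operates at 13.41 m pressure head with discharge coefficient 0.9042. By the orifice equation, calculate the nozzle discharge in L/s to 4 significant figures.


Approach: apply the orifice equation, Q = Cd*A*sqrt(2*g*h), A = pi*(d/2)^2.
A = pi*(4.553e-3/2)^2 = 1.62812e-05 m^2
Q = 0.9042 * 1.62812e-05 * sqrt(2*9.81*13.41) * 1000 = 0.2388 L/s
Therefore the nozzle discharge = 0.2388 L/s.


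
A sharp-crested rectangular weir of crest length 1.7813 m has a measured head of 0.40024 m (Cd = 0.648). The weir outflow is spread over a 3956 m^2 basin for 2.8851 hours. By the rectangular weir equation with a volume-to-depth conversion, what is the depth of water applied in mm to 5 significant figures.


Approach: apply the rectangular weir equation with a volume-to-depth conversion, Q = (2/3)*Cd*L*sqrt(2g)*H^1.5; d = Q*t/A * 1000.
Step 1 — weir discharge:
  Q = (2/3)*0.648*1.7813*sqrt(2*9.81)*0.40024^1.5 = 0.8630800 m^3/s
Step 2 — volume: V = 0.8630800 * 2.8851*3600 = 8964.260 m^3
Step 3 — depth: d = V/A * 1000 = 8964.260/3956 * 1000 = 2266.0 mm
Therefore the depth of water applied = 2266.0 mm.


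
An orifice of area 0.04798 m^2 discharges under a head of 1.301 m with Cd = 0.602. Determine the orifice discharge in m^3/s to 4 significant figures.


Approach: apply the orifice equation, Q = Cd*A*sqrt(2*g*h).
Q = 0.602 * 0.04798 * sqrt(2*9.81*1.301) = 0.1459 m^3/s
Therefore the orifice discharge = 0.1459 m^3/s.


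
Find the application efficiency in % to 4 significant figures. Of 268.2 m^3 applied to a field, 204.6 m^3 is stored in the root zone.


Approach: apply the application efficiency ratio, Ea = (stored/applied)*100.
Ea = (204.6/268.2)*100 = 76.29 %
Therefore the application efficiency = 76.29 %.


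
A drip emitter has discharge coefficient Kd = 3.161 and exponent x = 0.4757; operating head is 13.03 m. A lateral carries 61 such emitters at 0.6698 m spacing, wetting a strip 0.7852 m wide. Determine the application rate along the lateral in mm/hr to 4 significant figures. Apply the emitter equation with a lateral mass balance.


Approach: apply the emitter equation with a lateral mass balance, q = Kd*h^x; Q = n*q; rate = Q/(n*spacing*width).
Step 1 — single emitter flow (q = Kd*h^x):
  q = 3.161 * 13.03^0.4757 = 10.7202 L/hr
Step 2 — total lateral flow: Q = 61 * 10.7202 = 653.933 L/hr
Step 3 — wetted area: A = 61 * 0.6698 * 0.7852 = 32.0815 m^2
Step 4 — application rate: Q/A = 653.933/32.0815 = 20.38 mm/hr
Therefore the application rate along the lateral = 20.38 mm/hr.


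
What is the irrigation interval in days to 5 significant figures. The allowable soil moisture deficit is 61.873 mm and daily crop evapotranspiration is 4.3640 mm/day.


Approach: apply the irrigation interval relation, interval = SMD / ETc.
interval = 61.873 / 4.3640 = 14.178 days
Therefore the irrigation interval = 14.178 days.


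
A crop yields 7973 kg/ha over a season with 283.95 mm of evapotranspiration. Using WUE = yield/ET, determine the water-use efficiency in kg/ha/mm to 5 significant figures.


WUE = 7973 / 283.95 = 28.079 kg/ha/mm
Therefore the water-use efficiency = 28.079 kg/ha/mm.


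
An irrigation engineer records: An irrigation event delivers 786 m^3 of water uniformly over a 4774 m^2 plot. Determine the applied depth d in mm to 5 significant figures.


Approach: apply depth from volume over area, d = (V/A)*1000.
d = (786 / 4774) * 1000 = 164.64 mm
Therefore the applied depth d = 164.64 mm.


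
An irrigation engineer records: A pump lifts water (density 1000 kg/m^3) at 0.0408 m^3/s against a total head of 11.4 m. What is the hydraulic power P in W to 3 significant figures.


Approach: apply the hydraulic power relation, P = rho*g*Q*H.
P = 1000 * 9.81 * 0.0408 * 11.4 = 4560 W
Therefore the hydraulic power P = 4560 W.


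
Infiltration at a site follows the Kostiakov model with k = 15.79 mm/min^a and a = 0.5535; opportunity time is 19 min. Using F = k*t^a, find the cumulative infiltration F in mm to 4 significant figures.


F = 15.79 * 19^0.5535 = 80.57 mm
Therefore the cumulative infiltration F = 80.57 mm.


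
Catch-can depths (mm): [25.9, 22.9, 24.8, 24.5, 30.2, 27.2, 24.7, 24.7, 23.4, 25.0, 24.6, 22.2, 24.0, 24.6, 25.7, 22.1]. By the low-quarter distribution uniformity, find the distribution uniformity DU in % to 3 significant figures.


Approach: apply the low-quarter distribution uniformity, DU = (mean of lowest quarter of readings / overall mean)*100.
sorted lowest 4 of 16: [22.1, 22.2, 22.9, 23.4] -> mean = 22.650 mm
overall mean = 24.781 mm
DU = (22.650/24.781)*100 = 91.4 %
Therefore the distribution uniformity DU = 91.4 %.


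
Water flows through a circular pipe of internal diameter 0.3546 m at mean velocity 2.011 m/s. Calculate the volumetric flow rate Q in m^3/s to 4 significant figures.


Approach: apply the continuity equation for pipe flow, Q = A * v with A = pi*(D/2)^2.
A = pi*(0.3546/2)^2 = 0.0987569 m^2
Q = 0.0987569 * 2.011 = 0.1986 m^3/s
Therefore the volumetric flow rate Q = 0.1986 m^3/s.


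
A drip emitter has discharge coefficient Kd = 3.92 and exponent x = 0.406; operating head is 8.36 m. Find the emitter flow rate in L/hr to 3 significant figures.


Approach: apply the emitter characteristic equation, q = Kd * h^x.
q = 3.92 * 8.36^0.406 = 9.28 L/hr
Therefore the emitter flow rate = 9.28 L/hr.


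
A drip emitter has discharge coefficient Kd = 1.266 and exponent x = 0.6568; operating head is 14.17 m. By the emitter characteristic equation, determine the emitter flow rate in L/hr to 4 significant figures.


Approach: apply the emitter characteristic equation, q = Kd * h^x.
q = 1.266 * 14.17^0.6568 = 7.222 L/hr
Therefore the emitter flow rate = 7.222 L/hr.


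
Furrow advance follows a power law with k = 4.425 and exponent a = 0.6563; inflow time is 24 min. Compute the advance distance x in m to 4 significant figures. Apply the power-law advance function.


Approach: apply the power-law advance function, x = k*t^a.
x = 4.425 * 24^0.6563 = 35.62 m
Therefore the advance distance x = 35.62 m.


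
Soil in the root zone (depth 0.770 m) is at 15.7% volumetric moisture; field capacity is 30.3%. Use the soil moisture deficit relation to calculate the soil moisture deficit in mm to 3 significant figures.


Approach: apply the soil moisture deficit relation, SMD = (FC - theta)/100 * depth * 1000.
SMD = (30.3 - 15.7)/100 * 0.770 * 1000 = 112 mm
Therefore the soil moisture deficit = 112 mm.


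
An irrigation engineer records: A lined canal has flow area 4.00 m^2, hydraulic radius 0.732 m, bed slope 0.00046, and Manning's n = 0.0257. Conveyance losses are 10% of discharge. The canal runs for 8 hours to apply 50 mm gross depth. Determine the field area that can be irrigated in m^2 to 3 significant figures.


Approach: apply Manning's equation with a conveyance and depth budget, Q = (1/n)*A*R^(2/3)*S^(1/2); Q_field = Q*(1-loss); Area = Q_field*t/(d/1000).
Step 1 — canal discharge (Manning's equation):
  Q = (1/0.0257) * 4.00 * 0.732^(2/3) * 0.00046^(1/2) = 2.7113 m^3/s
Step 2 — delivered flow: Q_field = 2.7113*(1 - 10/100) = 2.4402 m^3/s
Step 3 — volume delivered: V = 2.4402 * 8*3600 = 70277 m^3
Step 4 — area served: A = V / (depth/1000) = 70277 / 0.05 = 1410000 m^2
Therefore the field area that can be irrigated = 1410000 m^2.


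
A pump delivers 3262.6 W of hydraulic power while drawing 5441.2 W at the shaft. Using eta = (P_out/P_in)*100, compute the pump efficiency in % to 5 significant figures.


eta = (3262.6 / 5441.2) * 100 = 59.961 %
Therefore the pump efficiency = 59.961 %.


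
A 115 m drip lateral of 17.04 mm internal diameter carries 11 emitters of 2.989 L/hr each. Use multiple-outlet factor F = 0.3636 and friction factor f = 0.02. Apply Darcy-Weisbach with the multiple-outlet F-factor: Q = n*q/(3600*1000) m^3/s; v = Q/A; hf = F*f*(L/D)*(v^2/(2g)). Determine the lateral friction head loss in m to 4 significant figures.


Q = 11*2.989/(3600*1000) = 9.13306e-06 m^3/s
A = pi*(17.04e-3/2)^2 = 2.28049e-04 m^2, so v = Q/A = 0.0400486 m/s
hf = 0.3636*0.02*(115/0.01704)*(0.0400486^2/(2*9.81)) = 0.004012 m
Therefore the lateral friction head loss = 0.004012 m.
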